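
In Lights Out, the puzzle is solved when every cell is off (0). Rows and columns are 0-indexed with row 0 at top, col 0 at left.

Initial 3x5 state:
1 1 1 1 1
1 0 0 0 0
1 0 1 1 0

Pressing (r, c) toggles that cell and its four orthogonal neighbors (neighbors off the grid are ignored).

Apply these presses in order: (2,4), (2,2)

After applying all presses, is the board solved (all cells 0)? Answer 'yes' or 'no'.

Answer: no

Derivation:
After press 1 at (2,4):
1 1 1 1 1
1 0 0 0 1
1 0 1 0 1

After press 2 at (2,2):
1 1 1 1 1
1 0 1 0 1
1 1 0 1 1

Lights still on: 12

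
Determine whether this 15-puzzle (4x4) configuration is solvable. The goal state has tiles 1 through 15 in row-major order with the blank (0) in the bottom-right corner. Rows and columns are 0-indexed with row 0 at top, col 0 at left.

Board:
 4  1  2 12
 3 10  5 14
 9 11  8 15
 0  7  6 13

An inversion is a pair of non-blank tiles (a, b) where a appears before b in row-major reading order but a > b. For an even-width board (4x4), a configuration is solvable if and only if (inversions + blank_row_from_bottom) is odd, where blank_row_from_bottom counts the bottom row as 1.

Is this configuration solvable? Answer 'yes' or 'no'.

Inversions: 34
Blank is in row 3 (0-indexed from top), which is row 1 counting from the bottom (bottom = 1).
34 + 1 = 35, which is odd, so the puzzle is solvable.

Answer: yes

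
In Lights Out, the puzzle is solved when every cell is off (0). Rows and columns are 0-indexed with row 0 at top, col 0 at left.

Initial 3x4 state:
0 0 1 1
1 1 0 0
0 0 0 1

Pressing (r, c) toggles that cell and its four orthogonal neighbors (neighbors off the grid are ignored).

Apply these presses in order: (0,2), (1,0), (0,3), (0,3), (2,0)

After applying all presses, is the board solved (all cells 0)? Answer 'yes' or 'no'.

After press 1 at (0,2):
0 1 0 0
1 1 1 0
0 0 0 1

After press 2 at (1,0):
1 1 0 0
0 0 1 0
1 0 0 1

After press 3 at (0,3):
1 1 1 1
0 0 1 1
1 0 0 1

After press 4 at (0,3):
1 1 0 0
0 0 1 0
1 0 0 1

After press 5 at (2,0):
1 1 0 0
1 0 1 0
0 1 0 1

Lights still on: 6

Answer: no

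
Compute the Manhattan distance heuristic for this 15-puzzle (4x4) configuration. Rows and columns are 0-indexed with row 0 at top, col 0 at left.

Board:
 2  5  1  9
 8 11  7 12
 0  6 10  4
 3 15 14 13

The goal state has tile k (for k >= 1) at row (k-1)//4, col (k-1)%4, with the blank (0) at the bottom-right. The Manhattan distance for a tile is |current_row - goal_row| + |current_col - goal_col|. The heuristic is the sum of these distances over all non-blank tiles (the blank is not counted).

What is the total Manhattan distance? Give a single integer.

Tile 2: (0,0)->(0,1) = 1
Tile 5: (0,1)->(1,0) = 2
Tile 1: (0,2)->(0,0) = 2
Tile 9: (0,3)->(2,0) = 5
Tile 8: (1,0)->(1,3) = 3
Tile 11: (1,1)->(2,2) = 2
Tile 7: (1,2)->(1,2) = 0
Tile 12: (1,3)->(2,3) = 1
Tile 6: (2,1)->(1,1) = 1
Tile 10: (2,2)->(2,1) = 1
Tile 4: (2,3)->(0,3) = 2
Tile 3: (3,0)->(0,2) = 5
Tile 15: (3,1)->(3,2) = 1
Tile 14: (3,2)->(3,1) = 1
Tile 13: (3,3)->(3,0) = 3
Sum: 1 + 2 + 2 + 5 + 3 + 2 + 0 + 1 + 1 + 1 + 2 + 5 + 1 + 1 + 3 = 30

Answer: 30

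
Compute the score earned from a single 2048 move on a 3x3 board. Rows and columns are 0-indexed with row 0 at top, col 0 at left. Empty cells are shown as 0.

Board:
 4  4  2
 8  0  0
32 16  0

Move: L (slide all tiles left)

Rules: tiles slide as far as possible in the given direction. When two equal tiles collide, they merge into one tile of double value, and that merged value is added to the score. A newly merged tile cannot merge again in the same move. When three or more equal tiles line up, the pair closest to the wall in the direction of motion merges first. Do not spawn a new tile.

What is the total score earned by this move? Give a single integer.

Slide left:
row 0: [4, 4, 2] -> [8, 2, 0]  score +8 (running 8)
row 1: [8, 0, 0] -> [8, 0, 0]  score +0 (running 8)
row 2: [32, 16, 0] -> [32, 16, 0]  score +0 (running 8)
Board after move:
 8  2  0
 8  0  0
32 16  0

Answer: 8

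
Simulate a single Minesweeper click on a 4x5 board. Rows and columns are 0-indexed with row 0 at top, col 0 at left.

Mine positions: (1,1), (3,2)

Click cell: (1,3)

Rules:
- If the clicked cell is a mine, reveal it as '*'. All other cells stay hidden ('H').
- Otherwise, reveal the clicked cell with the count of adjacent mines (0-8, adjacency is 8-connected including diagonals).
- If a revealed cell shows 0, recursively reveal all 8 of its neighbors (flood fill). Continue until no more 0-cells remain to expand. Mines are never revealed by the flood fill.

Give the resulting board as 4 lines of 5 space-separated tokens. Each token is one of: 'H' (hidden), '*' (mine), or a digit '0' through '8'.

H H 1 0 0
H H 1 0 0
H H 2 1 0
H H H 1 0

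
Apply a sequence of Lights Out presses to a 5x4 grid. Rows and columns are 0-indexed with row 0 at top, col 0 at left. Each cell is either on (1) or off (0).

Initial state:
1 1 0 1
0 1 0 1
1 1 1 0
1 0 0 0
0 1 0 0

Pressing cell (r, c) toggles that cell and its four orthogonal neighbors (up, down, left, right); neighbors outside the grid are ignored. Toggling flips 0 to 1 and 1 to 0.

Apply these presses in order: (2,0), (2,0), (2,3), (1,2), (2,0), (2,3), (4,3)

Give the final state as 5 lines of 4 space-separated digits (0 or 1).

After press 1 at (2,0):
1 1 0 1
1 1 0 1
0 0 1 0
0 0 0 0
0 1 0 0

After press 2 at (2,0):
1 1 0 1
0 1 0 1
1 1 1 0
1 0 0 0
0 1 0 0

After press 3 at (2,3):
1 1 0 1
0 1 0 0
1 1 0 1
1 0 0 1
0 1 0 0

After press 4 at (1,2):
1 1 1 1
0 0 1 1
1 1 1 1
1 0 0 1
0 1 0 0

After press 5 at (2,0):
1 1 1 1
1 0 1 1
0 0 1 1
0 0 0 1
0 1 0 0

After press 6 at (2,3):
1 1 1 1
1 0 1 0
0 0 0 0
0 0 0 0
0 1 0 0

After press 7 at (4,3):
1 1 1 1
1 0 1 0
0 0 0 0
0 0 0 1
0 1 1 1

Answer: 1 1 1 1
1 0 1 0
0 0 0 0
0 0 0 1
0 1 1 1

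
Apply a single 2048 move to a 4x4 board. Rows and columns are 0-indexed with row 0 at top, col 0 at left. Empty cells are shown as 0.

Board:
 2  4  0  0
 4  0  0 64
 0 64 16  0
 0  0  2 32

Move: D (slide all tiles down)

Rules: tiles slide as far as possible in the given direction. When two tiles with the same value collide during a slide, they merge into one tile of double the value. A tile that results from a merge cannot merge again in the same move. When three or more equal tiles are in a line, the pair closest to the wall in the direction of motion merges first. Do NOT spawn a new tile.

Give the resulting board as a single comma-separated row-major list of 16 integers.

Answer: 0, 0, 0, 0, 0, 0, 0, 0, 2, 4, 16, 64, 4, 64, 2, 32

Derivation:
Slide down:
col 0: [2, 4, 0, 0] -> [0, 0, 2, 4]
col 1: [4, 0, 64, 0] -> [0, 0, 4, 64]
col 2: [0, 0, 16, 2] -> [0, 0, 16, 2]
col 3: [0, 64, 0, 32] -> [0, 0, 64, 32]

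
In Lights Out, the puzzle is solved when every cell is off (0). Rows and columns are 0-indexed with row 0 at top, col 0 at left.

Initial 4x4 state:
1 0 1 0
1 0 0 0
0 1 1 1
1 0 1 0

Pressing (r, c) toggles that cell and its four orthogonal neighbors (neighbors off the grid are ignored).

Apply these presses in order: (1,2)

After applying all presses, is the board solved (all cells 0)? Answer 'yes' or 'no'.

Answer: no

Derivation:
After press 1 at (1,2):
1 0 0 0
1 1 1 1
0 1 0 1
1 0 1 0

Lights still on: 9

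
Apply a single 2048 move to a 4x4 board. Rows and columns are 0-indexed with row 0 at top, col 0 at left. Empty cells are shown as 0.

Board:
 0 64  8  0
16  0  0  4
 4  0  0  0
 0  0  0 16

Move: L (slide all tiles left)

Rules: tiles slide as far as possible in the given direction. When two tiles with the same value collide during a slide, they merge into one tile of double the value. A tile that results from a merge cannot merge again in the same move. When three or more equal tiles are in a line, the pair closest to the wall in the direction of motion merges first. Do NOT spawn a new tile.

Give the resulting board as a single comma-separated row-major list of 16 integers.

Slide left:
row 0: [0, 64, 8, 0] -> [64, 8, 0, 0]
row 1: [16, 0, 0, 4] -> [16, 4, 0, 0]
row 2: [4, 0, 0, 0] -> [4, 0, 0, 0]
row 3: [0, 0, 0, 16] -> [16, 0, 0, 0]

Answer: 64, 8, 0, 0, 16, 4, 0, 0, 4, 0, 0, 0, 16, 0, 0, 0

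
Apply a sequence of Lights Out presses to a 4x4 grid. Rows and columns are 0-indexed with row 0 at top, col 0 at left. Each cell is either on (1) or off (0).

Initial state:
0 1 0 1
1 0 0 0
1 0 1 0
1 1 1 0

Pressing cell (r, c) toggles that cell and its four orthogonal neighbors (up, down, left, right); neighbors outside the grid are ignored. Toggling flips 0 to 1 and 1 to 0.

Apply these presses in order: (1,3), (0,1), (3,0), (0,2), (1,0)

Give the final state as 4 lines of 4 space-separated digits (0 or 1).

After press 1 at (1,3):
0 1 0 0
1 0 1 1
1 0 1 1
1 1 1 0

After press 2 at (0,1):
1 0 1 0
1 1 1 1
1 0 1 1
1 1 1 0

After press 3 at (3,0):
1 0 1 0
1 1 1 1
0 0 1 1
0 0 1 0

After press 4 at (0,2):
1 1 0 1
1 1 0 1
0 0 1 1
0 0 1 0

After press 5 at (1,0):
0 1 0 1
0 0 0 1
1 0 1 1
0 0 1 0

Answer: 0 1 0 1
0 0 0 1
1 0 1 1
0 0 1 0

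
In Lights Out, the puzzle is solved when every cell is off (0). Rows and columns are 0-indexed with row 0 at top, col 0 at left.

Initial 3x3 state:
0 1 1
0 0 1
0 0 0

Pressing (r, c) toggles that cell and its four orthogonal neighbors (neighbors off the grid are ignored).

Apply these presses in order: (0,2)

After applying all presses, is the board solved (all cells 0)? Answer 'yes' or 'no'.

Answer: yes

Derivation:
After press 1 at (0,2):
0 0 0
0 0 0
0 0 0

Lights still on: 0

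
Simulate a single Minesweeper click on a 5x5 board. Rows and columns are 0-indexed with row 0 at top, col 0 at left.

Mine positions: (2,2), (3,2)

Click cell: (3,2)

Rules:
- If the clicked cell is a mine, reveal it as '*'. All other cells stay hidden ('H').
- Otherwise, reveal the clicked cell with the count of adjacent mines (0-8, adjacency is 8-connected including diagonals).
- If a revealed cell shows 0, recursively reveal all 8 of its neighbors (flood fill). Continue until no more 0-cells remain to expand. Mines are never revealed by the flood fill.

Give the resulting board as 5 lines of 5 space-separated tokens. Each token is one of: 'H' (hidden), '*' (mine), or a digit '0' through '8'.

H H H H H
H H H H H
H H H H H
H H * H H
H H H H H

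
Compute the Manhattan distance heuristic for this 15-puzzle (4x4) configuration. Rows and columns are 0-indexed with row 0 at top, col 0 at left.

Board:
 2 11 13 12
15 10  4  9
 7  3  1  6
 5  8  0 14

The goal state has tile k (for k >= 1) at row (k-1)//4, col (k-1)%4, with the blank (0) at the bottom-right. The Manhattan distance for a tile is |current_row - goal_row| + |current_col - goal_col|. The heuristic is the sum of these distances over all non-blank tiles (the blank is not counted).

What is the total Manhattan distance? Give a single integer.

Answer: 43

Derivation:
Tile 2: (0,0)->(0,1) = 1
Tile 11: (0,1)->(2,2) = 3
Tile 13: (0,2)->(3,0) = 5
Tile 12: (0,3)->(2,3) = 2
Tile 15: (1,0)->(3,2) = 4
Tile 10: (1,1)->(2,1) = 1
Tile 4: (1,2)->(0,3) = 2
Tile 9: (1,3)->(2,0) = 4
Tile 7: (2,0)->(1,2) = 3
Tile 3: (2,1)->(0,2) = 3
Tile 1: (2,2)->(0,0) = 4
Tile 6: (2,3)->(1,1) = 3
Tile 5: (3,0)->(1,0) = 2
Tile 8: (3,1)->(1,3) = 4
Tile 14: (3,3)->(3,1) = 2
Sum: 1 + 3 + 5 + 2 + 4 + 1 + 2 + 4 + 3 + 3 + 4 + 3 + 2 + 4 + 2 = 43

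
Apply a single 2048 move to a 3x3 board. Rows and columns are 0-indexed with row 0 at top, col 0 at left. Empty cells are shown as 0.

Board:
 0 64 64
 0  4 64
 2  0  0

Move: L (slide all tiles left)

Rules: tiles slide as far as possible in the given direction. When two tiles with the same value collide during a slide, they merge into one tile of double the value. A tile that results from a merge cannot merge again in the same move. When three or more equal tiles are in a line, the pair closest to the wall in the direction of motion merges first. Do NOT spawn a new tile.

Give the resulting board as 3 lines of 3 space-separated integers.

Slide left:
row 0: [0, 64, 64] -> [128, 0, 0]
row 1: [0, 4, 64] -> [4, 64, 0]
row 2: [2, 0, 0] -> [2, 0, 0]

Answer: 128   0   0
  4  64   0
  2   0   0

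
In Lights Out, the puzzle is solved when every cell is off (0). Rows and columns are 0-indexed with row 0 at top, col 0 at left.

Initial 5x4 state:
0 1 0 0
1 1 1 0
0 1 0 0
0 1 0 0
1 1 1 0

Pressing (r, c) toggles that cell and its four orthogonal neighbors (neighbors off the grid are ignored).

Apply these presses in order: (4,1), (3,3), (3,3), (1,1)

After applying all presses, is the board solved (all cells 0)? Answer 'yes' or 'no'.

After press 1 at (4,1):
0 1 0 0
1 1 1 0
0 1 0 0
0 0 0 0
0 0 0 0

After press 2 at (3,3):
0 1 0 0
1 1 1 0
0 1 0 1
0 0 1 1
0 0 0 1

After press 3 at (3,3):
0 1 0 0
1 1 1 0
0 1 0 0
0 0 0 0
0 0 0 0

After press 4 at (1,1):
0 0 0 0
0 0 0 0
0 0 0 0
0 0 0 0
0 0 0 0

Lights still on: 0

Answer: yes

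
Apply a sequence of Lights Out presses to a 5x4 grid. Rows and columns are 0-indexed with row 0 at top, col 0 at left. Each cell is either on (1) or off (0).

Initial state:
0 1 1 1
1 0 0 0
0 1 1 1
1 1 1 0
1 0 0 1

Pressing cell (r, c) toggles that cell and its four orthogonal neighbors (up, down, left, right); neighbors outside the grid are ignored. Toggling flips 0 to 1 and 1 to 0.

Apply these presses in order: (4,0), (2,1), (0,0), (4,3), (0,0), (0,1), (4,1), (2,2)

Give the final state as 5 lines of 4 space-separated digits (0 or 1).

Answer: 1 0 0 1
1 0 1 0
1 1 1 0
0 1 0 1
1 0 0 0

Derivation:
After press 1 at (4,0):
0 1 1 1
1 0 0 0
0 1 1 1
0 1 1 0
0 1 0 1

After press 2 at (2,1):
0 1 1 1
1 1 0 0
1 0 0 1
0 0 1 0
0 1 0 1

After press 3 at (0,0):
1 0 1 1
0 1 0 0
1 0 0 1
0 0 1 0
0 1 0 1

After press 4 at (4,3):
1 0 1 1
0 1 0 0
1 0 0 1
0 0 1 1
0 1 1 0

After press 5 at (0,0):
0 1 1 1
1 1 0 0
1 0 0 1
0 0 1 1
0 1 1 0

After press 6 at (0,1):
1 0 0 1
1 0 0 0
1 0 0 1
0 0 1 1
0 1 1 0

After press 7 at (4,1):
1 0 0 1
1 0 0 0
1 0 0 1
0 1 1 1
1 0 0 0

After press 8 at (2,2):
1 0 0 1
1 0 1 0
1 1 1 0
0 1 0 1
1 0 0 0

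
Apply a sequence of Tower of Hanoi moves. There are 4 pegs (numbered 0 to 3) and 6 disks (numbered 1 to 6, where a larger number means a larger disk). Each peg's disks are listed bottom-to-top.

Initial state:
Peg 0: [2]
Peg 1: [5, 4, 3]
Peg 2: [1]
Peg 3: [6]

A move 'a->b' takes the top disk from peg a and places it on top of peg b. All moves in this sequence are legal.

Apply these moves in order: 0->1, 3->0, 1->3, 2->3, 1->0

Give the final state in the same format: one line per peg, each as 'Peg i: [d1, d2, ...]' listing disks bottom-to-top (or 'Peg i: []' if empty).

Answer: Peg 0: [6, 3]
Peg 1: [5, 4]
Peg 2: []
Peg 3: [2, 1]

Derivation:
After move 1 (0->1):
Peg 0: []
Peg 1: [5, 4, 3, 2]
Peg 2: [1]
Peg 3: [6]

After move 2 (3->0):
Peg 0: [6]
Peg 1: [5, 4, 3, 2]
Peg 2: [1]
Peg 3: []

After move 3 (1->3):
Peg 0: [6]
Peg 1: [5, 4, 3]
Peg 2: [1]
Peg 3: [2]

After move 4 (2->3):
Peg 0: [6]
Peg 1: [5, 4, 3]
Peg 2: []
Peg 3: [2, 1]

After move 5 (1->0):
Peg 0: [6, 3]
Peg 1: [5, 4]
Peg 2: []
Peg 3: [2, 1]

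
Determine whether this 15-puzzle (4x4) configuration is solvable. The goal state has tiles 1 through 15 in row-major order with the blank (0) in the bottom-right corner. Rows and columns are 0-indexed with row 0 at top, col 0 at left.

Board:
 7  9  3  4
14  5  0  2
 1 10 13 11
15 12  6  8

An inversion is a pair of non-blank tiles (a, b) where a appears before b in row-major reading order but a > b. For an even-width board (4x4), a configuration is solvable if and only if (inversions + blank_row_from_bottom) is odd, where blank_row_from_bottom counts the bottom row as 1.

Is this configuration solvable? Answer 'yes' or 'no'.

Inversions: 42
Blank is in row 1 (0-indexed from top), which is row 3 counting from the bottom (bottom = 1).
42 + 3 = 45, which is odd, so the puzzle is solvable.

Answer: yes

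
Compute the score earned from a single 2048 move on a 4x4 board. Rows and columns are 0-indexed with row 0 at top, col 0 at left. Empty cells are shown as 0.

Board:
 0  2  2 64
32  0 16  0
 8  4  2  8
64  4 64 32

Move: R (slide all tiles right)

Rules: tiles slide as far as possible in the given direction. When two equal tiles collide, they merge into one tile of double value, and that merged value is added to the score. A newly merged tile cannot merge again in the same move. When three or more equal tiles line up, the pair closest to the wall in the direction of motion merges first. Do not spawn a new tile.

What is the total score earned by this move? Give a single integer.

Answer: 4

Derivation:
Slide right:
row 0: [0, 2, 2, 64] -> [0, 0, 4, 64]  score +4 (running 4)
row 1: [32, 0, 16, 0] -> [0, 0, 32, 16]  score +0 (running 4)
row 2: [8, 4, 2, 8] -> [8, 4, 2, 8]  score +0 (running 4)
row 3: [64, 4, 64, 32] -> [64, 4, 64, 32]  score +0 (running 4)
Board after move:
 0  0  4 64
 0  0 32 16
 8  4  2  8
64  4 64 32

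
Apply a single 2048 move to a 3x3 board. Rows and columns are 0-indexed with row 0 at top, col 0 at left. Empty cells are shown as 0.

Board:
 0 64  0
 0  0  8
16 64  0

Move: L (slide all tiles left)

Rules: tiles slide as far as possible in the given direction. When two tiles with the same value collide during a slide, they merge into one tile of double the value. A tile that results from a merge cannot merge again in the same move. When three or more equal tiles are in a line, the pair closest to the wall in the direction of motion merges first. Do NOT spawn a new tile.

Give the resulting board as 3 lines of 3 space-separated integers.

Answer: 64  0  0
 8  0  0
16 64  0

Derivation:
Slide left:
row 0: [0, 64, 0] -> [64, 0, 0]
row 1: [0, 0, 8] -> [8, 0, 0]
row 2: [16, 64, 0] -> [16, 64, 0]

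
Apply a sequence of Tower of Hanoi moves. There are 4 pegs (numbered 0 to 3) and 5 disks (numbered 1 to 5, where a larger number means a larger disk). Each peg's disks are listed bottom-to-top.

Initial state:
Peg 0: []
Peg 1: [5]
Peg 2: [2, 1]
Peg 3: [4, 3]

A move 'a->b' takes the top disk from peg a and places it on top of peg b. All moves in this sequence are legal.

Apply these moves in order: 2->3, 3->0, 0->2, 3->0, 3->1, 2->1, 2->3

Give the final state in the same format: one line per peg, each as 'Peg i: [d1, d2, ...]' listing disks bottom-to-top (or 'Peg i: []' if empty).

Answer: Peg 0: [3]
Peg 1: [5, 4, 1]
Peg 2: []
Peg 3: [2]

Derivation:
After move 1 (2->3):
Peg 0: []
Peg 1: [5]
Peg 2: [2]
Peg 3: [4, 3, 1]

After move 2 (3->0):
Peg 0: [1]
Peg 1: [5]
Peg 2: [2]
Peg 3: [4, 3]

After move 3 (0->2):
Peg 0: []
Peg 1: [5]
Peg 2: [2, 1]
Peg 3: [4, 3]

After move 4 (3->0):
Peg 0: [3]
Peg 1: [5]
Peg 2: [2, 1]
Peg 3: [4]

After move 5 (3->1):
Peg 0: [3]
Peg 1: [5, 4]
Peg 2: [2, 1]
Peg 3: []

After move 6 (2->1):
Peg 0: [3]
Peg 1: [5, 4, 1]
Peg 2: [2]
Peg 3: []

After move 7 (2->3):
Peg 0: [3]
Peg 1: [5, 4, 1]
Peg 2: []
Peg 3: [2]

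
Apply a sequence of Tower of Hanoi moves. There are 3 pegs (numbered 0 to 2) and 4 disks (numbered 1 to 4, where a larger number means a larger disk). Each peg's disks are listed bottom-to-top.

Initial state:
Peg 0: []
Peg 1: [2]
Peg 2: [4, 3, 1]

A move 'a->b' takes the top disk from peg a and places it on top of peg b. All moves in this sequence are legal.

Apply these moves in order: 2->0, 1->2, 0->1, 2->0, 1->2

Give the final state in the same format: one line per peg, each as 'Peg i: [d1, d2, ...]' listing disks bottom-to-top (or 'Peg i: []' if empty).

Answer: Peg 0: [2]
Peg 1: []
Peg 2: [4, 3, 1]

Derivation:
After move 1 (2->0):
Peg 0: [1]
Peg 1: [2]
Peg 2: [4, 3]

After move 2 (1->2):
Peg 0: [1]
Peg 1: []
Peg 2: [4, 3, 2]

After move 3 (0->1):
Peg 0: []
Peg 1: [1]
Peg 2: [4, 3, 2]

After move 4 (2->0):
Peg 0: [2]
Peg 1: [1]
Peg 2: [4, 3]

After move 5 (1->2):
Peg 0: [2]
Peg 1: []
Peg 2: [4, 3, 1]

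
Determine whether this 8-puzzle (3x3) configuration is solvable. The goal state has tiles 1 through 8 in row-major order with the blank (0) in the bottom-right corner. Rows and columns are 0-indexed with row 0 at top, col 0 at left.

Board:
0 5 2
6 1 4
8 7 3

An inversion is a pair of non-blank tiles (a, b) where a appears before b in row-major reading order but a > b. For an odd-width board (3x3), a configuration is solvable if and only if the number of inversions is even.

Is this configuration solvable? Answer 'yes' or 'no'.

Answer: yes

Derivation:
Inversions (pairs i<j in row-major order where tile[i] > tile[j] > 0): 12
12 is even, so the puzzle is solvable.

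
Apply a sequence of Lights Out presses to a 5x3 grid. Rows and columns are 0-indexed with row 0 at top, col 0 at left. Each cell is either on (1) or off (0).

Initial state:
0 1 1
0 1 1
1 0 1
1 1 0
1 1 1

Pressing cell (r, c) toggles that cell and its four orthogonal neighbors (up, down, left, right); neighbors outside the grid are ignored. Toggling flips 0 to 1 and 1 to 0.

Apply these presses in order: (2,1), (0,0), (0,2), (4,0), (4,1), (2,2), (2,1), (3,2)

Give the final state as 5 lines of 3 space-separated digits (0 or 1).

After press 1 at (2,1):
0 1 1
0 0 1
0 1 0
1 0 0
1 1 1

After press 2 at (0,0):
1 0 1
1 0 1
0 1 0
1 0 0
1 1 1

After press 3 at (0,2):
1 1 0
1 0 0
0 1 0
1 0 0
1 1 1

After press 4 at (4,0):
1 1 0
1 0 0
0 1 0
0 0 0
0 0 1

After press 5 at (4,1):
1 1 0
1 0 0
0 1 0
0 1 0
1 1 0

After press 6 at (2,2):
1 1 0
1 0 1
0 0 1
0 1 1
1 1 0

After press 7 at (2,1):
1 1 0
1 1 1
1 1 0
0 0 1
1 1 0

After press 8 at (3,2):
1 1 0
1 1 1
1 1 1
0 1 0
1 1 1

Answer: 1 1 0
1 1 1
1 1 1
0 1 0
1 1 1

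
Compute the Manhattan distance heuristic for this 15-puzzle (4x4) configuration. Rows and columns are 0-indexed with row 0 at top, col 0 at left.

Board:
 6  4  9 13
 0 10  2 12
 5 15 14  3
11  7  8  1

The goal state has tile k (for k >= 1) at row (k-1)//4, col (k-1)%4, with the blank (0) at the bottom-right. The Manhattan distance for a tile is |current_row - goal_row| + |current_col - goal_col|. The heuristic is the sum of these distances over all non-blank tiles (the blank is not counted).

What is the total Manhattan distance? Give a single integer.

Answer: 41

Derivation:
Tile 6: (0,0)->(1,1) = 2
Tile 4: (0,1)->(0,3) = 2
Tile 9: (0,2)->(2,0) = 4
Tile 13: (0,3)->(3,0) = 6
Tile 10: (1,1)->(2,1) = 1
Tile 2: (1,2)->(0,1) = 2
Tile 12: (1,3)->(2,3) = 1
Tile 5: (2,0)->(1,0) = 1
Tile 15: (2,1)->(3,2) = 2
Tile 14: (2,2)->(3,1) = 2
Tile 3: (2,3)->(0,2) = 3
Tile 11: (3,0)->(2,2) = 3
Tile 7: (3,1)->(1,2) = 3
Tile 8: (3,2)->(1,3) = 3
Tile 1: (3,3)->(0,0) = 6
Sum: 2 + 2 + 4 + 6 + 1 + 2 + 1 + 1 + 2 + 2 + 3 + 3 + 3 + 3 + 6 = 41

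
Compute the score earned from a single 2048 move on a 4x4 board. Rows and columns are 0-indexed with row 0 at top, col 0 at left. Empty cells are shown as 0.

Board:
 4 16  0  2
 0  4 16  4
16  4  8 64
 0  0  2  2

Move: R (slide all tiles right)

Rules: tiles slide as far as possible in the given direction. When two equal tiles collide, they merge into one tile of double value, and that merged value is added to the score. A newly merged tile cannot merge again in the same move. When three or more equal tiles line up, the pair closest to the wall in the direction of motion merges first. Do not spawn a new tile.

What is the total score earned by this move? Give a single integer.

Slide right:
row 0: [4, 16, 0, 2] -> [0, 4, 16, 2]  score +0 (running 0)
row 1: [0, 4, 16, 4] -> [0, 4, 16, 4]  score +0 (running 0)
row 2: [16, 4, 8, 64] -> [16, 4, 8, 64]  score +0 (running 0)
row 3: [0, 0, 2, 2] -> [0, 0, 0, 4]  score +4 (running 4)
Board after move:
 0  4 16  2
 0  4 16  4
16  4  8 64
 0  0  0  4

Answer: 4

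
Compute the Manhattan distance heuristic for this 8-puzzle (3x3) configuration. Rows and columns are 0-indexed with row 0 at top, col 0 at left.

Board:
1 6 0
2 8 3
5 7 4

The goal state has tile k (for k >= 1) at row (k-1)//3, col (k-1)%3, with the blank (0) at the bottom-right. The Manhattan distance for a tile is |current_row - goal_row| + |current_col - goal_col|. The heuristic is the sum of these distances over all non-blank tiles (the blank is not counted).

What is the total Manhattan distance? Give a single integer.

Tile 1: at (0,0), goal (0,0), distance |0-0|+|0-0| = 0
Tile 6: at (0,1), goal (1,2), distance |0-1|+|1-2| = 2
Tile 2: at (1,0), goal (0,1), distance |1-0|+|0-1| = 2
Tile 8: at (1,1), goal (2,1), distance |1-2|+|1-1| = 1
Tile 3: at (1,2), goal (0,2), distance |1-0|+|2-2| = 1
Tile 5: at (2,0), goal (1,1), distance |2-1|+|0-1| = 2
Tile 7: at (2,1), goal (2,0), distance |2-2|+|1-0| = 1
Tile 4: at (2,2), goal (1,0), distance |2-1|+|2-0| = 3
Sum: 0 + 2 + 2 + 1 + 1 + 2 + 1 + 3 = 12

Answer: 12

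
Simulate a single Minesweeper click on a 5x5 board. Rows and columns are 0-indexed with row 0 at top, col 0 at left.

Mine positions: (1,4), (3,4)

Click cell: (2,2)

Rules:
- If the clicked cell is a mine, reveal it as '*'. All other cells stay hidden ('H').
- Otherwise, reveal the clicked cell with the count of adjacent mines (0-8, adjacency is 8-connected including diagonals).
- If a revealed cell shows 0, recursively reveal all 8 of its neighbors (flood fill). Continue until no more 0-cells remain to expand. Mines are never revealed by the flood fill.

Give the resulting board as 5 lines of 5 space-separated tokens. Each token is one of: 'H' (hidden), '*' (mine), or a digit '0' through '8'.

0 0 0 1 H
0 0 0 1 H
0 0 0 2 H
0 0 0 1 H
0 0 0 1 H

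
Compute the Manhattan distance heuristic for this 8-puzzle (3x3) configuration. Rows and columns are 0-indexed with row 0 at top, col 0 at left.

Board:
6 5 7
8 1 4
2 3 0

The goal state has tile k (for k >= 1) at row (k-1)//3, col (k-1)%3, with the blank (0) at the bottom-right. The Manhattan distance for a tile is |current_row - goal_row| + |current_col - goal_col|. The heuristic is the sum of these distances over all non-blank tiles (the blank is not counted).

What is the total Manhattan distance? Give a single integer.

Tile 6: at (0,0), goal (1,2), distance |0-1|+|0-2| = 3
Tile 5: at (0,1), goal (1,1), distance |0-1|+|1-1| = 1
Tile 7: at (0,2), goal (2,0), distance |0-2|+|2-0| = 4
Tile 8: at (1,0), goal (2,1), distance |1-2|+|0-1| = 2
Tile 1: at (1,1), goal (0,0), distance |1-0|+|1-0| = 2
Tile 4: at (1,2), goal (1,0), distance |1-1|+|2-0| = 2
Tile 2: at (2,0), goal (0,1), distance |2-0|+|0-1| = 3
Tile 3: at (2,1), goal (0,2), distance |2-0|+|1-2| = 3
Sum: 3 + 1 + 4 + 2 + 2 + 2 + 3 + 3 = 20

Answer: 20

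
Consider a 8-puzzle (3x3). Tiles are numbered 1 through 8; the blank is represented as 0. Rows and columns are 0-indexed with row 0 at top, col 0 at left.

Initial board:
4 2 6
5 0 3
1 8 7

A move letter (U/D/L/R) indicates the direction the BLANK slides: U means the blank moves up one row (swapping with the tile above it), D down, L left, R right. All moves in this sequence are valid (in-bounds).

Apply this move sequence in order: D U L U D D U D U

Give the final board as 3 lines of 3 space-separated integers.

Answer: 4 2 6
0 5 3
1 8 7

Derivation:
After move 1 (D):
4 2 6
5 8 3
1 0 7

After move 2 (U):
4 2 6
5 0 3
1 8 7

After move 3 (L):
4 2 6
0 5 3
1 8 7

After move 4 (U):
0 2 6
4 5 3
1 8 7

After move 5 (D):
4 2 6
0 5 3
1 8 7

After move 6 (D):
4 2 6
1 5 3
0 8 7

After move 7 (U):
4 2 6
0 5 3
1 8 7

After move 8 (D):
4 2 6
1 5 3
0 8 7

After move 9 (U):
4 2 6
0 5 3
1 8 7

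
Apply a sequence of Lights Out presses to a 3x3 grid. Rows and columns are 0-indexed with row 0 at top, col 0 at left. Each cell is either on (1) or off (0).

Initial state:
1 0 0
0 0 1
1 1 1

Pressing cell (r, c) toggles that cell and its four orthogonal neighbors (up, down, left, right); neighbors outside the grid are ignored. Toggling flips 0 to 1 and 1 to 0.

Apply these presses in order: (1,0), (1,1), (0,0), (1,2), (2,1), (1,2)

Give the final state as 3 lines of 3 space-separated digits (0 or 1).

After press 1 at (1,0):
0 0 0
1 1 1
0 1 1

After press 2 at (1,1):
0 1 0
0 0 0
0 0 1

After press 3 at (0,0):
1 0 0
1 0 0
0 0 1

After press 4 at (1,2):
1 0 1
1 1 1
0 0 0

After press 5 at (2,1):
1 0 1
1 0 1
1 1 1

After press 6 at (1,2):
1 0 0
1 1 0
1 1 0

Answer: 1 0 0
1 1 0
1 1 0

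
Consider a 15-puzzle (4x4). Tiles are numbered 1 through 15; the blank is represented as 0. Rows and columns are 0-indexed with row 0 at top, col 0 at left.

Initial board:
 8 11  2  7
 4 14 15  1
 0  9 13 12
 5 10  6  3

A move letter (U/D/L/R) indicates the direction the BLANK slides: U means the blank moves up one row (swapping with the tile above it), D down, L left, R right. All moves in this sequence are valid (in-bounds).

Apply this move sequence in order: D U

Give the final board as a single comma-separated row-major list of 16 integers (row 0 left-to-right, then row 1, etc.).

After move 1 (D):
 8 11  2  7
 4 14 15  1
 5  9 13 12
 0 10  6  3

After move 2 (U):
 8 11  2  7
 4 14 15  1
 0  9 13 12
 5 10  6  3

Answer: 8, 11, 2, 7, 4, 14, 15, 1, 0, 9, 13, 12, 5, 10, 6, 3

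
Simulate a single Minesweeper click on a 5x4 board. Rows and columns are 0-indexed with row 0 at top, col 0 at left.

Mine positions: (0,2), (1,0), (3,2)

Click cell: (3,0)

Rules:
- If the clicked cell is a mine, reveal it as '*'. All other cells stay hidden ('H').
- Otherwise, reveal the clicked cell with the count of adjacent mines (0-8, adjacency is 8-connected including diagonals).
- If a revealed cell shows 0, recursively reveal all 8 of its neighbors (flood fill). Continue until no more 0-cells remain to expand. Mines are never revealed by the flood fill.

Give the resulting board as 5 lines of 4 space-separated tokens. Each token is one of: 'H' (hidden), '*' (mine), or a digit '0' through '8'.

H H H H
H H H H
1 2 H H
0 1 H H
0 1 H H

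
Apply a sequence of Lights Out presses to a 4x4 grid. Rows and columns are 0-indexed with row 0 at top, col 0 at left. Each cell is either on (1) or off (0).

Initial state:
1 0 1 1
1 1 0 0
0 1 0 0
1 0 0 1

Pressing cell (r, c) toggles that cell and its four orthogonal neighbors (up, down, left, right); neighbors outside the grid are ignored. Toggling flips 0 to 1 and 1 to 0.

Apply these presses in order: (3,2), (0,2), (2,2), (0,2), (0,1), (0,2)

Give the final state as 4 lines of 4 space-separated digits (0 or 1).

After press 1 at (3,2):
1 0 1 1
1 1 0 0
0 1 1 0
1 1 1 0

After press 2 at (0,2):
1 1 0 0
1 1 1 0
0 1 1 0
1 1 1 0

After press 3 at (2,2):
1 1 0 0
1 1 0 0
0 0 0 1
1 1 0 0

After press 4 at (0,2):
1 0 1 1
1 1 1 0
0 0 0 1
1 1 0 0

After press 5 at (0,1):
0 1 0 1
1 0 1 0
0 0 0 1
1 1 0 0

After press 6 at (0,2):
0 0 1 0
1 0 0 0
0 0 0 1
1 1 0 0

Answer: 0 0 1 0
1 0 0 0
0 0 0 1
1 1 0 0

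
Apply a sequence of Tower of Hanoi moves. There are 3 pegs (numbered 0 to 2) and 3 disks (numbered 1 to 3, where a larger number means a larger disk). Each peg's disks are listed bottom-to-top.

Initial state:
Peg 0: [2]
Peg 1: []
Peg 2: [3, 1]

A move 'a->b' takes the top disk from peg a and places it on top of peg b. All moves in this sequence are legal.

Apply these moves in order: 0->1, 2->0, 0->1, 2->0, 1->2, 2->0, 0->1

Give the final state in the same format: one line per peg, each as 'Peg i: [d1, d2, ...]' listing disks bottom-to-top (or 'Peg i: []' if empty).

After move 1 (0->1):
Peg 0: []
Peg 1: [2]
Peg 2: [3, 1]

After move 2 (2->0):
Peg 0: [1]
Peg 1: [2]
Peg 2: [3]

After move 3 (0->1):
Peg 0: []
Peg 1: [2, 1]
Peg 2: [3]

After move 4 (2->0):
Peg 0: [3]
Peg 1: [2, 1]
Peg 2: []

After move 5 (1->2):
Peg 0: [3]
Peg 1: [2]
Peg 2: [1]

After move 6 (2->0):
Peg 0: [3, 1]
Peg 1: [2]
Peg 2: []

After move 7 (0->1):
Peg 0: [3]
Peg 1: [2, 1]
Peg 2: []

Answer: Peg 0: [3]
Peg 1: [2, 1]
Peg 2: []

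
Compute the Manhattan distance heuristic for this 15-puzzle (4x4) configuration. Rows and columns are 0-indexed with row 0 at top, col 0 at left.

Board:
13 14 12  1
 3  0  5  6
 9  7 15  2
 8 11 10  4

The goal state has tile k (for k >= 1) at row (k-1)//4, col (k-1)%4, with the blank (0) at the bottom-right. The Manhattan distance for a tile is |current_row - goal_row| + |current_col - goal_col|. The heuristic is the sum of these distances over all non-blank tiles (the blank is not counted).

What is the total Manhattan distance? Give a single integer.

Tile 13: at (0,0), goal (3,0), distance |0-3|+|0-0| = 3
Tile 14: at (0,1), goal (3,1), distance |0-3|+|1-1| = 3
Tile 12: at (0,2), goal (2,3), distance |0-2|+|2-3| = 3
Tile 1: at (0,3), goal (0,0), distance |0-0|+|3-0| = 3
Tile 3: at (1,0), goal (0,2), distance |1-0|+|0-2| = 3
Tile 5: at (1,2), goal (1,0), distance |1-1|+|2-0| = 2
Tile 6: at (1,3), goal (1,1), distance |1-1|+|3-1| = 2
Tile 9: at (2,0), goal (2,0), distance |2-2|+|0-0| = 0
Tile 7: at (2,1), goal (1,2), distance |2-1|+|1-2| = 2
Tile 15: at (2,2), goal (3,2), distance |2-3|+|2-2| = 1
Tile 2: at (2,3), goal (0,1), distance |2-0|+|3-1| = 4
Tile 8: at (3,0), goal (1,3), distance |3-1|+|0-3| = 5
Tile 11: at (3,1), goal (2,2), distance |3-2|+|1-2| = 2
Tile 10: at (3,2), goal (2,1), distance |3-2|+|2-1| = 2
Tile 4: at (3,3), goal (0,3), distance |3-0|+|3-3| = 3
Sum: 3 + 3 + 3 + 3 + 3 + 2 + 2 + 0 + 2 + 1 + 4 + 5 + 2 + 2 + 3 = 38

Answer: 38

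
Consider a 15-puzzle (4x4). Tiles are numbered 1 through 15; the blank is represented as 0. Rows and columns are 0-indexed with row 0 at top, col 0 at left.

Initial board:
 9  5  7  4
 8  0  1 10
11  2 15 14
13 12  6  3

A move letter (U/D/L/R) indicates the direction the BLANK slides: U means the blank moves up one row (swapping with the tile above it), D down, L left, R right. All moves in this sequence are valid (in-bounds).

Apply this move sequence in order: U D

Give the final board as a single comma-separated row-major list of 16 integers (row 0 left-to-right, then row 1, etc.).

After move 1 (U):
 9  0  7  4
 8  5  1 10
11  2 15 14
13 12  6  3

After move 2 (D):
 9  5  7  4
 8  0  1 10
11  2 15 14
13 12  6  3

Answer: 9, 5, 7, 4, 8, 0, 1, 10, 11, 2, 15, 14, 13, 12, 6, 3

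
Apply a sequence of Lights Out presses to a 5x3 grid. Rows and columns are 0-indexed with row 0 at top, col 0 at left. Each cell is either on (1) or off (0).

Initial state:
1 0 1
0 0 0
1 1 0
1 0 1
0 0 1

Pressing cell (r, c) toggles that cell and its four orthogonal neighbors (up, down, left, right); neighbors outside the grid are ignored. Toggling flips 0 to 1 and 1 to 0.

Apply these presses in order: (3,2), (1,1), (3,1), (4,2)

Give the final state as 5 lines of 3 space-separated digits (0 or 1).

Answer: 1 1 1
1 1 1
1 1 1
0 0 0
0 0 1

Derivation:
After press 1 at (3,2):
1 0 1
0 0 0
1 1 1
1 1 0
0 0 0

After press 2 at (1,1):
1 1 1
1 1 1
1 0 1
1 1 0
0 0 0

After press 3 at (3,1):
1 1 1
1 1 1
1 1 1
0 0 1
0 1 0

After press 4 at (4,2):
1 1 1
1 1 1
1 1 1
0 0 0
0 0 1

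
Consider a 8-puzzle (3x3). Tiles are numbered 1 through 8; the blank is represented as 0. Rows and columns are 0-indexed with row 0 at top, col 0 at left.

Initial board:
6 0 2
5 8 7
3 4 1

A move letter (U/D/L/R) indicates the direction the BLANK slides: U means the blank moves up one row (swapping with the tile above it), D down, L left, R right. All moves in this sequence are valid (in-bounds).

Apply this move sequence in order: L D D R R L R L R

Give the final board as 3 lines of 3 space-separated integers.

After move 1 (L):
0 6 2
5 8 7
3 4 1

After move 2 (D):
5 6 2
0 8 7
3 4 1

After move 3 (D):
5 6 2
3 8 7
0 4 1

After move 4 (R):
5 6 2
3 8 7
4 0 1

After move 5 (R):
5 6 2
3 8 7
4 1 0

After move 6 (L):
5 6 2
3 8 7
4 0 1

After move 7 (R):
5 6 2
3 8 7
4 1 0

After move 8 (L):
5 6 2
3 8 7
4 0 1

After move 9 (R):
5 6 2
3 8 7
4 1 0

Answer: 5 6 2
3 8 7
4 1 0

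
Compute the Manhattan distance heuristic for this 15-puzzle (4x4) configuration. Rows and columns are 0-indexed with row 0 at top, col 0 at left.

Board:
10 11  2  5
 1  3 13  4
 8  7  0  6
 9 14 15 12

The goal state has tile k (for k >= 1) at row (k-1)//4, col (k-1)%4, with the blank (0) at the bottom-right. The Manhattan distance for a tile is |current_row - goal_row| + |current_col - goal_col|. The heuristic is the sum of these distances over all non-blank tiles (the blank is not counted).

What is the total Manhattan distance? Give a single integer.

Tile 10: (0,0)->(2,1) = 3
Tile 11: (0,1)->(2,2) = 3
Tile 2: (0,2)->(0,1) = 1
Tile 5: (0,3)->(1,0) = 4
Tile 1: (1,0)->(0,0) = 1
Tile 3: (1,1)->(0,2) = 2
Tile 13: (1,2)->(3,0) = 4
Tile 4: (1,3)->(0,3) = 1
Tile 8: (2,0)->(1,3) = 4
Tile 7: (2,1)->(1,2) = 2
Tile 6: (2,3)->(1,1) = 3
Tile 9: (3,0)->(2,0) = 1
Tile 14: (3,1)->(3,1) = 0
Tile 15: (3,2)->(3,2) = 0
Tile 12: (3,3)->(2,3) = 1
Sum: 3 + 3 + 1 + 4 + 1 + 2 + 4 + 1 + 4 + 2 + 3 + 1 + 0 + 0 + 1 = 30

Answer: 30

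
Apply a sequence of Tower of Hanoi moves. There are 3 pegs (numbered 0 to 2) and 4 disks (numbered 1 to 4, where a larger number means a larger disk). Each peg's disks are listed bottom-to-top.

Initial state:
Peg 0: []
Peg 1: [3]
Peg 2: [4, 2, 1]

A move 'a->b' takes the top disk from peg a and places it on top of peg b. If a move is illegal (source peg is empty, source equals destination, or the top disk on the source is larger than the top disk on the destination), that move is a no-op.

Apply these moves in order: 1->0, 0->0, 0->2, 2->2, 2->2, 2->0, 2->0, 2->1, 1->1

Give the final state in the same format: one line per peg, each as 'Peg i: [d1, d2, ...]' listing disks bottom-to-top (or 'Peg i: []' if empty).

After move 1 (1->0):
Peg 0: [3]
Peg 1: []
Peg 2: [4, 2, 1]

After move 2 (0->0):
Peg 0: [3]
Peg 1: []
Peg 2: [4, 2, 1]

After move 3 (0->2):
Peg 0: [3]
Peg 1: []
Peg 2: [4, 2, 1]

After move 4 (2->2):
Peg 0: [3]
Peg 1: []
Peg 2: [4, 2, 1]

After move 5 (2->2):
Peg 0: [3]
Peg 1: []
Peg 2: [4, 2, 1]

After move 6 (2->0):
Peg 0: [3, 1]
Peg 1: []
Peg 2: [4, 2]

After move 7 (2->0):
Peg 0: [3, 1]
Peg 1: []
Peg 2: [4, 2]

After move 8 (2->1):
Peg 0: [3, 1]
Peg 1: [2]
Peg 2: [4]

After move 9 (1->1):
Peg 0: [3, 1]
Peg 1: [2]
Peg 2: [4]

Answer: Peg 0: [3, 1]
Peg 1: [2]
Peg 2: [4]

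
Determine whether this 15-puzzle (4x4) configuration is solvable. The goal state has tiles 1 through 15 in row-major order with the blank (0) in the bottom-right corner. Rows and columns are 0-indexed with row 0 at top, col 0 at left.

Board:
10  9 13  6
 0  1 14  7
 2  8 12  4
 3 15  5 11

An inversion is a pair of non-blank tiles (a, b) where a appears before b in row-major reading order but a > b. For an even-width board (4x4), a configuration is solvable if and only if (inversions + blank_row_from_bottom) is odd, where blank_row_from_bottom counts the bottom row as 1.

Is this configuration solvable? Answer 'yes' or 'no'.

Answer: yes

Derivation:
Inversions: 54
Blank is in row 1 (0-indexed from top), which is row 3 counting from the bottom (bottom = 1).
54 + 3 = 57, which is odd, so the puzzle is solvable.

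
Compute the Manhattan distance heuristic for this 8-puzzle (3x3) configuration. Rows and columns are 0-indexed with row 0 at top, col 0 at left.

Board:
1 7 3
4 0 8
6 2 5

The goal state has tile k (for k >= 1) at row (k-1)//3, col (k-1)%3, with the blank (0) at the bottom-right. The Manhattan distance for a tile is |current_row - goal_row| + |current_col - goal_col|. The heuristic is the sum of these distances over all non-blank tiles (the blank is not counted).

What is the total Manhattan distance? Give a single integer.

Tile 1: at (0,0), goal (0,0), distance |0-0|+|0-0| = 0
Tile 7: at (0,1), goal (2,0), distance |0-2|+|1-0| = 3
Tile 3: at (0,2), goal (0,2), distance |0-0|+|2-2| = 0
Tile 4: at (1,0), goal (1,0), distance |1-1|+|0-0| = 0
Tile 8: at (1,2), goal (2,1), distance |1-2|+|2-1| = 2
Tile 6: at (2,0), goal (1,2), distance |2-1|+|0-2| = 3
Tile 2: at (2,1), goal (0,1), distance |2-0|+|1-1| = 2
Tile 5: at (2,2), goal (1,1), distance |2-1|+|2-1| = 2
Sum: 0 + 3 + 0 + 0 + 2 + 3 + 2 + 2 = 12

Answer: 12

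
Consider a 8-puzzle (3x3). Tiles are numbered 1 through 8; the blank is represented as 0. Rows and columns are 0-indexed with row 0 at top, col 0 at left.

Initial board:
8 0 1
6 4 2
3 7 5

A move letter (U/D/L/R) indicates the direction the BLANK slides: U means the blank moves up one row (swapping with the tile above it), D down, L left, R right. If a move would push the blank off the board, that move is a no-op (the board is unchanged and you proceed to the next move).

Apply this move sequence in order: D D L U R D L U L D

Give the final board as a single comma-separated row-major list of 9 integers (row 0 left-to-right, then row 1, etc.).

After move 1 (D):
8 4 1
6 0 2
3 7 5

After move 2 (D):
8 4 1
6 7 2
3 0 5

After move 3 (L):
8 4 1
6 7 2
0 3 5

After move 4 (U):
8 4 1
0 7 2
6 3 5

After move 5 (R):
8 4 1
7 0 2
6 3 5

After move 6 (D):
8 4 1
7 3 2
6 0 5

After move 7 (L):
8 4 1
7 3 2
0 6 5

After move 8 (U):
8 4 1
0 3 2
7 6 5

After move 9 (L):
8 4 1
0 3 2
7 6 5

After move 10 (D):
8 4 1
7 3 2
0 6 5

Answer: 8, 4, 1, 7, 3, 2, 0, 6, 5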